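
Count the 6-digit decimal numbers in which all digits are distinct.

First digit: 9 (not 0). Second: 9 (not first). Third: 8, etc.
Total: 9 x 9 x 8 x 7 x 6 x 5.

Final answer: 136080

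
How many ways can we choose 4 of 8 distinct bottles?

C(8,4) = 8!/(4! x (8-4)!).

Final answer: C(8,4) = 70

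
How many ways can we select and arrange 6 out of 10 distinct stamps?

P(10,6) = 10!/(10-6)! = 10!/4!.

Final answer: P(10,6) = 151200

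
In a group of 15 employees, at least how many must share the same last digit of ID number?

There are 10 possible values for last digit of ID number. With 15 employees and 10 categories, by pigeonhole: ceiling(15/10).

Final answer: 2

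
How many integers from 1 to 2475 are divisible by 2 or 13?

Multiples of 2: 1237. Multiples of 13: 190. Of both (lcm=26): 95.
By inclusion-exclusion: 1237 + 190 - 95.

Final answer: 1332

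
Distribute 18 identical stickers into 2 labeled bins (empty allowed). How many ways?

Stars and bars: C(n+k-1, k-1) = C(19,1).

Final answer: C(19,1) = 19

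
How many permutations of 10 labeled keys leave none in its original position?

D(n) = (n-1)(D(n-1) + D(n-2)), D(0)=1, D(1)=0.
D(2) = 1 x (0 + 1) = 1
D(3) = 2 x (1 + 0) = 2
D(4) = 3 x (2 + 1) = 9
D(5) = 4 x (9 + 2) = 44
D(6) = 5 x (44 + 9) = 265
D(7) = 6 x (265 + 44) = 1854
D(8) = 7 x (1854 + 265) = 14833
D(9) = 8 x (14833 + 1854) = 133496
D(10) = 9 x (D(9) + D(8)) = 9 x (133496 + 14833)

Final answer: D(10) = 1334961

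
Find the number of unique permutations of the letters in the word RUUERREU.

Letters (E:2, R:3, U:3). Total letters: 8.
Permutations = 8!/(3! x 3! x 2!).

Final answer: 560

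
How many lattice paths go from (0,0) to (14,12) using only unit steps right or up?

Each path has 14 right steps and 12 up steps in some order (26 steps total).
Choose which 12 of the 26 steps are up: C(26,12).

Final answer: C(26,12) = 9657700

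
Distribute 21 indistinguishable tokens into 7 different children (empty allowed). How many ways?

Stars and bars: C(n+k-1, k-1) = C(27,6).

Final answer: C(27,6) = 296010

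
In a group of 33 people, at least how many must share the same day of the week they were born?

There are 7 possible values for day of the week they were born. With 33 people and 7 categories, by pigeonhole: ceiling(33/7).

Final answer: 5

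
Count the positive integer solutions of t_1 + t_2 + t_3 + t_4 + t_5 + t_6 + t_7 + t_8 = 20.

Substitute t'_i = t_i - 1 (so t'_i >= 0). Then sum t'_i = 20 - 8 = 12.
Stars and bars: C(12+8-1, 8-1) = C(19,7).

Final answer: C(19,7) = 50388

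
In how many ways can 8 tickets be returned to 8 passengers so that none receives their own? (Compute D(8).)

Use the recurrence D(n) = (n-1)(D(n-1) + D(n-2)) with D(0)=1, D(1)=0.
D(2) = 1 x (0 + 1) = 1
D(3) = 2 x (1 + 0) = 2
D(4) = 3 x (2 + 1) = 9
D(5) = 4 x (9 + 2) = 44
D(6) = 5 x (44 + 9) = 265
D(7) = 6 x (265 + 44) = 1854
D(8) = 7 x (D(7) + D(6)) = 7 x (1854 + 265)

Final answer: D(8) = 14833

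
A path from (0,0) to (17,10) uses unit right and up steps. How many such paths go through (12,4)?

Paths (0,0)->(12,4): C(16,4) = 1820.
Paths (12,4)->(17,10): C(11,6) = 462.
By multiplication principle: 1820 x 462.

Final answer: 840840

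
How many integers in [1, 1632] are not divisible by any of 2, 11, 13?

|div by 2|=816, |div by 11|=148, |div by 13|=125.
|div by 2&11|=74, |div by 2&13|=62, |div by 11&13|=11, |div by all|=5.
By inclusion-exclusion, divisible by at least one: 816+148+125-74-62-11+5 = 947.
Not divisible by any: 1632 - 947.

Final answer: 685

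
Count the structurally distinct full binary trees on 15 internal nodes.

The structures are counted by the Catalan number C_n. Here n = 15.
Using C_0 = 1 and C_(k+1) = C_k x 2(2k+1)/(k+2), build up term by term: C_1=1, C_2=2, C_3=5, C_4=14, C_5=42, C_6=132, C_7=429, C_8=1430, C_9=4862, C_10=16796, C_11=58786, C_12=208012, C_13=742900, C_14=2674440, C_15=9694845.

Final answer: C_{15} = 9694845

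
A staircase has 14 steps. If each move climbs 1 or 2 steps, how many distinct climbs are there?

Let f(n) count the ways. The last step is size 1 or 2, so f(n) = f(n-1) + f(n-2) with f(1)=1, f(2)=2.
Computing successive values: f(1)=1, f(2)=2, f(3)=3, f(4)=5, f(5)=8, f(6)=13, f(7)=21, f(8)=34, f(9)=55, f(10)=89, f(11)=144, f(12)=233, f(13)=377, f(14)=610.

Final answer: 610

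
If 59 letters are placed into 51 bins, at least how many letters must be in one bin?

By the pigeonhole principle: ceiling(59/51).

Final answer: 2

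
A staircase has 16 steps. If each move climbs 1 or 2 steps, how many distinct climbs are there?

Condition on the final move: it is a 1-step (f(n-1) ways to get there) or a 2-step (f(n-2) ways), so f(n) = f(n-1) + f(n-2), with f(1)=1, f(2)=2.
Building up term by term: f(1)=1, f(2)=2, f(3)=3, f(4)=5, f(5)=8, f(6)=13, f(7)=21, f(8)=34, f(9)=55, f(10)=89, f(11)=144, f(12)=233, f(13)=377, f(14)=610, f(15)=987, f(16)=1597.

Final answer: 1597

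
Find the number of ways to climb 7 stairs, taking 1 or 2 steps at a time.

Condition on the final move: it is a 1-step (f(n-1) ways to get there) or a 2-step (f(n-2) ways), so f(n) = f(n-1) + f(n-2), with f(1)=1, f(2)=2.
Computing successive values: f(1)=1, f(2)=2, f(3)=3, f(4)=5, f(5)=8, f(6)=13, f(7)=21.

Final answer: 21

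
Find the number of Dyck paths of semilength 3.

Total monotonic paths to (3,3): C(6,3) = 20.
Paths that cross above y=x (reflection bijection): C(6,4) = 15.
Valid Dyck paths: 20 - 15.
(Equivalently, C_{3} = C(6,3)/4 = 20/4.)

Final answer: C_{3} = 5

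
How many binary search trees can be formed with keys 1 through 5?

This is a standard Catalan-number count: the answer is C_n. Here n = 5.
C_n = (2n)!/(n!(n+1)!), so C_{5} = 10!/(5! x 6!) = C(10,5)/6 = 252/6.

Final answer: C_{5} = 42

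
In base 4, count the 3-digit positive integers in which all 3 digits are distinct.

The leading digit has 3 choices (anything but zero); the next has 3 (anything but the first), then 2, and so on, one fewer each time.
Total: 3 x 3 x 2.

Final answer: 18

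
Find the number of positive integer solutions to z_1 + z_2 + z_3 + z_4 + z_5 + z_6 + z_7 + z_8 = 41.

Substitute z'_i = z_i - 1 (so z'_i >= 0). Then sum z'_i = 41 - 8 = 33.
Stars and bars: C(33+8-1, 8-1) = C(40,7).

Final answer: C(40,7) = 18643560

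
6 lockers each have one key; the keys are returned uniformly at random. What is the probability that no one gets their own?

D(n) = (n-1)(D(n-1) + D(n-2)), D(0)=1, D(1)=0.
Building up: D(2)=1, D(3)=2, D(4)=9, D(5)=44, D(6)=265.
Total arrangements: 6! = 720.
Probability = D(6)/6! = 53/144.

Final answer: D(6)/6! = 265/720 = 0.368056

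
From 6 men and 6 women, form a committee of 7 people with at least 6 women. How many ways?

Sum over valid woman counts:
C(6,6)C(6,1).

Final answer: 6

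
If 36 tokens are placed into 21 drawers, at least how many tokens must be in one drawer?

By the pigeonhole principle: ceiling(36/21).

Final answer: 2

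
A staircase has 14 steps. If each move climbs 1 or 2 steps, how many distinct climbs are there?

Condition on the final move: it is a 1-step (f(n-1) ways to get there) or a 2-step (f(n-2) ways), so f(n) = f(n-1) + f(n-2), with f(1)=1, f(2)=2.
Iterating the recurrence: f(1)=1, f(2)=2, f(3)=3, f(4)=5, f(5)=8, f(6)=13, f(7)=21, f(8)=34, f(9)=55, f(10)=89, f(11)=144, f(12)=233, f(13)=377, f(14)=610.

Final answer: 610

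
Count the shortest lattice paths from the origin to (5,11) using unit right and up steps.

Each path has 5 right steps and 11 up steps in some order (16 steps total).
Choose which 11 of the 16 steps are up: C(16,11).

Final answer: C(16,11) = 4368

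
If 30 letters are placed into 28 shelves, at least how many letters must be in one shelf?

By the pigeonhole principle: ceiling(30/28).

Final answer: 2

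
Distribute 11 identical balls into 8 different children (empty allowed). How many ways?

Stars and bars: C(n+k-1, k-1) = C(18,7).

Final answer: C(18,7) = 31824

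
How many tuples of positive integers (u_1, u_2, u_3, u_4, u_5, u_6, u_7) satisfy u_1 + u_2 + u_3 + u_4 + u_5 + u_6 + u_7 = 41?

Substitute u'_i = u_i - 1 (so u'_i >= 0). Then sum u'_i = 41 - 7 = 34.
Stars and bars: C(34+7-1, 7-1) = C(40,6).

Final answer: C(40,6) = 3838380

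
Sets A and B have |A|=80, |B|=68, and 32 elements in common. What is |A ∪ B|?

|A union B| = |A| + |B| - |A intersect B| = 80 + 68 - 32.

Final answer: 116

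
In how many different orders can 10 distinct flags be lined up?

The number of ways to arrange 10 distinct objects is 10!.

Final answer: 10! = 3628800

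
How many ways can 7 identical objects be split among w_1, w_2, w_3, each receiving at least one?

Substitute w'_i = w_i - 1 (so w'_i >= 0). Then sum w'_i = 7 - 3 = 4.
Stars and bars: C(4+3-1, 3-1) = C(6,2).

Final answer: C(6,2) = 15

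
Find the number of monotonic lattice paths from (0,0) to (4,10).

Each path has 4 right steps and 10 up steps in some order (14 steps total).
Choose which 10 of the 14 steps are up: C(14,10).

Final answer: C(14,10) = 1001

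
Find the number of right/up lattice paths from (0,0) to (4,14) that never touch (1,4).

Total paths to (4,14): C(18,14) = 3060.
Paths through (1,4): C(5,4) x C(13,10) = 1430.
Avoiding (1,4): 3060 - 1430.

Final answer: 1630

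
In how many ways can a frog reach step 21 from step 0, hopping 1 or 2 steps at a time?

Condition on the final move: it is a 1-step (f(n-1) ways to get there) or a 2-step (f(n-2) ways), so f(n) = f(n-1) + f(n-2), with f(1)=1, f(2)=2.
Iterating the recurrence: f(1)=1, f(2)=2, f(3)=3, f(4)=5, f(5)=8, f(6)=13, f(7)=21, f(8)=34, f(9)=55, f(10)=89, f(11)=144, f(12)=233, f(13)=377, f(14)=610, f(15)=987, f(16)=1597, f(17)=2584, f(18)=4181, f(19)=6765, f(20)=10946, f(21)=17711.

Final answer: 17711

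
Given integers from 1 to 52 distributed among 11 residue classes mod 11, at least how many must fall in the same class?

By pigeonhole with 52 objects and 11 categories: ceiling(52/11).

Final answer: 5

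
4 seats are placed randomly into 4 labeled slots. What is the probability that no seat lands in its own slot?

D(n) = (n-1)(D(n-1) + D(n-2)), D(0)=1, D(1)=0.
Building up: D(2)=1, D(3)=2, D(4)=9.
Total arrangements: 4! = 24.
Probability = D(4)/4! = 3/8.

Final answer: D(4)/4! = 9/24 = 0.375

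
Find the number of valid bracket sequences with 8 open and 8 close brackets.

The structures are counted by the Catalan number C_n. Here n = 8 (pairs).
C_n = C(2n,n)/(n+1), so C_{8} = C(16,8)/9 = 12870/9.

Final answer: C_{8} = 1430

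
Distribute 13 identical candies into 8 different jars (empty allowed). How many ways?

Stars and bars: C(n+k-1, k-1) = C(20,7).

Final answer: C(20,7) = 77520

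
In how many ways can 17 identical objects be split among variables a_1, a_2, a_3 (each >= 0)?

Stars and bars with 17 stars and 2 bars:
C(17+3-1, 3-1) = C(19,2).

Final answer: C(19,2) = 171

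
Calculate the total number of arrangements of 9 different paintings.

The number of ways to arrange 9 distinct objects is 9!.

Final answer: 9! = 362880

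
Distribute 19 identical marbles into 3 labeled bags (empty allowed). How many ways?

Stars and bars: C(n+k-1, k-1) = C(21,2).

Final answer: C(21,2) = 210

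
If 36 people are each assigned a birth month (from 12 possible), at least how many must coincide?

There are 12 possible values for birth month. With 36 people and 12 categories, by pigeonhole: ceiling(36/12).

Final answer: 3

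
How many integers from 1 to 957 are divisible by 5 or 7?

Multiples of 5: 191. Multiples of 7: 136. Of both (lcm=35): 27.
By inclusion-exclusion: 191 + 136 - 27.

Final answer: 300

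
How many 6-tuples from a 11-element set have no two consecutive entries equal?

Let g(n) count such strings. g(1) = 11, and each valid string of length n-1 extends in 10 ways (any symbol but the last), so g(n) = 10 g(n-1).
Total: g(6) = 11 x 10^5.

Final answer: 11 x 10^{5} = 1100000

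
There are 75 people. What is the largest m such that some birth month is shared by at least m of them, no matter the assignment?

There are 12 possible values for birth month. With 75 people and 12 categories, by pigeonhole: ceiling(75/12).

Final answer: 7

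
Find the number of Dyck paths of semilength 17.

Total monotonic paths to (17,17): C(34,17) = 2333606220.
Paths that cross above y=x (reflection bijection): C(34,18) = 2203961430.
Valid Dyck paths: 2333606220 - 2203961430.
(This is the Catalan number C_{17}.)

Final answer: C_{17} = 129644790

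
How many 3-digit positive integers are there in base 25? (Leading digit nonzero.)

Leading digit: 24 options (nonzero). Other 2 digit(s): 25 options each.
Total: 24 x 25^2.

Final answer: 15000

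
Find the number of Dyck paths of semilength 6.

Total monotonic paths to (6,6): C(12,6) = 924.
Paths that cross above y=x (reflection bijection): C(12,7) = 792.
Valid Dyck paths: 924 - 792.
(This is the Catalan number C_{6}.)

Final answer: C_{6} = 132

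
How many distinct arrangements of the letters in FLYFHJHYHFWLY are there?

Letters (F:3, H:3, J:1, L:2, W:1, Y:3). Total letters: 13.
Permutations = 13!/(3! x 3! x 3! x 2!).

Final answer: 14414400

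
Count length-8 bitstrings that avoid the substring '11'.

Let a(n) count valid strings. If the last bit is 0 the prefix is any valid string of length n-1; if it is 1 the string must end in 01 with a valid prefix of length n-2. So a(n) = a(n-1) + a(n-2), a(1)=2, a(2)=3.
Computing successive values: a(1)=2, a(2)=3, a(3)=5, a(4)=8, a(5)=13, a(6)=21, a(7)=34, a(8)=55.

Final answer: 55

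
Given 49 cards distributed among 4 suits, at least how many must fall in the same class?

By pigeonhole with 49 objects and 4 categories: ceiling(49/4).

Final answer: 13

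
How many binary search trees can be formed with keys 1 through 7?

This is counted by the nth Catalan number C_n. Here n = 7.
C_n = C(2n,n)/(n+1), so C_{7} = C(14,7)/8 = 3432/8.

Final answer: C_{7} = 429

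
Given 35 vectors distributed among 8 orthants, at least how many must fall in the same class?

By pigeonhole with 35 objects and 8 categories: ceiling(35/8).

Final answer: 5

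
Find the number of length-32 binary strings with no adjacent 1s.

A valid string ends in 0 (append to any length-(n-1) valid string) or in 01 (append to any length-(n-2) valid string), so a(n) = a(n-1) + a(n-2) with a(1)=2, a(2)=3.
Computing successive values: a(1)=2, a(2)=3, a(3)=5, a(4)=8, a(5)=13, a(6)=21, a(7)=34, a(8)=55, a(9)=89, a(10)=144, a(11)=233, a(12)=377, a(13)=610, a(14)=987, a(15)=1597, a(16)=2584, a(17)=4181, a(18)=6765, a(19)=10946, a(20)=17711, a(21)=28657, a(22)=46368, a(23)=75025, a(24)=121393, a(25)=196418, a(26)=317811, a(27)=514229, a(28)=832040, a(29)=1346269, a(30)=2178309, a(31)=3524578, a(32)=5702887.

Final answer: 5702887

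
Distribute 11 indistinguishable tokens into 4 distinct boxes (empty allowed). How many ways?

Stars and bars: C(n+k-1, k-1) = C(14,3).

Final answer: C(14,3) = 364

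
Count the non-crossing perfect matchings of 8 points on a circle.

This is counted by the nth Catalan number C_n. Here n = 8/2 = 4.
Using C_0 = 1 and C_(k+1) = C_k x 2(2k+1)/(k+2), build up term by term: C_1=1, C_2=2, C_3=5, C_4=14.

Final answer: C_{4} = 14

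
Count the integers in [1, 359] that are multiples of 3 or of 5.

Multiples of 3: 119. Multiples of 5: 71. Of both (lcm=15): 23.
By inclusion-exclusion: 119 + 71 - 23.

Final answer: 167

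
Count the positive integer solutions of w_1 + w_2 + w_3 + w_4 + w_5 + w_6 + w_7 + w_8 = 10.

Substitute w'_i = w_i - 1 (so w'_i >= 0). Then sum w'_i = 10 - 8 = 2.
Stars and bars: C(2+8-1, 8-1) = C(9,7).

Final answer: C(9,7) = 36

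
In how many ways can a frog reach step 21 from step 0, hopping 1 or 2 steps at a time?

Let f(n) count the ways. The last step is size 1 or 2, so f(n) = f(n-1) + f(n-2) with f(1)=1, f(2)=2.
Building up term by term: f(1)=1, f(2)=2, f(3)=3, f(4)=5, f(5)=8, f(6)=13, f(7)=21, f(8)=34, f(9)=55, f(10)=89, f(11)=144, f(12)=233, f(13)=377, f(14)=610, f(15)=987, f(16)=1597, f(17)=2584, f(18)=4181, f(19)=6765, f(20)=10946, f(21)=17711.

Final answer: 17711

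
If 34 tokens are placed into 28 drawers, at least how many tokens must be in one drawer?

By the pigeonhole principle: ceiling(34/28).

Final answer: 2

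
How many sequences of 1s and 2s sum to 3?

Condition on the final move: it is a 1-step (f(n-1) ways to get there) or a 2-step (f(n-2) ways), so f(n) = f(n-1) + f(n-2), with f(1)=1, f(2)=2.
Computing successive values: f(1)=1, f(2)=2, f(3)=3.

Final answer: 3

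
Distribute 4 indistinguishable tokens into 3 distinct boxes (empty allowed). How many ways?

Stars and bars: C(n+k-1, k-1) = C(6,2).

Final answer: C(6,2) = 15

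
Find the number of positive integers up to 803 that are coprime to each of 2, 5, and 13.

|div by 2|=401, |div by 5|=160, |div by 13|=61.
|div by 2&5|=80, |div by 2&13|=30, |div by 5&13|=12, |div by all|=6.
By inclusion-exclusion, divisible by at least one: 401+160+61-80-30-12+6 = 506.
Not divisible by any: 803 - 506.

Final answer: 297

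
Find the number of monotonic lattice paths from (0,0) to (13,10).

Each path has 13 right steps and 10 up steps in some order (23 steps total).
Choose which 10 of the 23 steps are up: C(23,10).

Final answer: C(23,10) = 1144066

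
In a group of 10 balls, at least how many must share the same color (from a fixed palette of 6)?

There are 6 possible values for color (from a fixed palette of 6). With 10 balls and 6 categories, by pigeonhole: ceiling(10/6).

Final answer: 2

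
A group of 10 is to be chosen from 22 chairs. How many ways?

C(22,10) = 22!/(10! x 12!).

Final answer: \binom{22}{10} = 646646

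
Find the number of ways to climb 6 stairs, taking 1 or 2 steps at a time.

Condition on the final move: it is a 1-step (f(n-1) ways to get there) or a 2-step (f(n-2) ways), so f(n) = f(n-1) + f(n-2), with f(1)=1, f(2)=2.
Iterating the recurrence: f(1)=1, f(2)=2, f(3)=3, f(4)=5, f(5)=8, f(6)=13.

Final answer: 13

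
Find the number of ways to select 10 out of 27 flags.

C(27,10) = 27!/(10! x 17!).

Final answer: \binom{27}{10} = 8436285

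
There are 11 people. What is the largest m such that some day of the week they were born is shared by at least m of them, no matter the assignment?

There are 7 possible values for day of the week they were born. With 11 people and 7 categories, by pigeonhole: ceiling(11/7).

Final answer: 2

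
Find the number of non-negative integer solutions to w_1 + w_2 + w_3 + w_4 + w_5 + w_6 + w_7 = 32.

Stars and bars with 32 stars and 6 bars:
C(32+7-1, 7-1) = C(38,6).

Final answer: C(38,6) = 2760681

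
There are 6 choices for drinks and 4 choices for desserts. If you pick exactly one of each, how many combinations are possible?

By the multiplication principle: 6 x 4.

Final answer: 24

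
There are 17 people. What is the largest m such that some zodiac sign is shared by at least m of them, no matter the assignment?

There are 12 possible values for zodiac sign. With 17 people and 12 categories, by pigeonhole: ceiling(17/12).

Final answer: 2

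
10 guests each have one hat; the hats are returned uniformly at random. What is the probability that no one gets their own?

D(n) = (n-1)(D(n-1) + D(n-2)), D(0)=1, D(1)=0.
Building up: D(2)=1, D(3)=2, D(4)=9, D(5)=44, D(6)=265, D(7)=1854, D(8)=14833, D(9)=133496, D(10)=1334961.
Total arrangements: 10! = 3628800.
Probability = D(10)/10! = 16481/44800.

Final answer: D(10)/10! = 1334961/3628800 = 0.367879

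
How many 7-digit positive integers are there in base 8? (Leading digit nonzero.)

Leading digit: 7 options (nonzero). Other 6 digit(s): 8 options each.
Total: 7 x 8^6.

Final answer: 1835008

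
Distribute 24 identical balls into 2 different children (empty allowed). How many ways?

Stars and bars: C(n+k-1, k-1) = C(25,1).

Final answer: C(25,1) = 25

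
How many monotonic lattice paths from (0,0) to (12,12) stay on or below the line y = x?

Total monotonic paths to (12,12): C(24,12) = 2704156.
A path is bad iff it touches y = x + 1; reflecting its initial segment maps bad paths bijectively onto all paths to (11,13), of which there are C(24,13) = 2496144.
Valid Dyck paths: 2704156 - 2496144.
(These counts are the Catalan numbers.)

Final answer: C_{12} = 208012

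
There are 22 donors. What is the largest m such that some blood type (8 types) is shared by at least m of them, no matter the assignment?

There are 8 possible values for blood type (8 types). With 22 donors and 8 categories, by pigeonhole: ceiling(22/8).

Final answer: 3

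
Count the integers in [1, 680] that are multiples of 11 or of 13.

Multiples of 11: 61. Multiples of 13: 52. Of both (lcm=143): 4.
By inclusion-exclusion: 61 + 52 - 4.

Final answer: 109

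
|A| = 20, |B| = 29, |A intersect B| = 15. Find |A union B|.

|A union B| = |A| + |B| - |A intersect B| = 20 + 29 - 15.

Final answer: 34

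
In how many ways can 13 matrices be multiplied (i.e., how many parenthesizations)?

The structures are counted by the Catalan number C_n. Here n = 13 - 1 = 12.
C_n = C(2n,n) - C(2n,n+1), so C_{12} = C(24,12) - C(24,13) = 2704156 - 2496144.

Final answer: C_{12} = 208012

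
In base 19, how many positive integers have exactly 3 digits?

In base 19, the leading digit has 18 choices (1..18); each of the remaining 2 digits has 19 choices.
Total: 18 x 19^2.

Final answer: 6498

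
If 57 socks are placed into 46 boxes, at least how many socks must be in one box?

By the pigeonhole principle: ceiling(57/46).

Final answer: 2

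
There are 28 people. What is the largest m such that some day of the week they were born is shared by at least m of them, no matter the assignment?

There are 7 possible values for day of the week they were born. With 28 people and 7 categories, by pigeonhole: ceiling(28/7).

Final answer: 4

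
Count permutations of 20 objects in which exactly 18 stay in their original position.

Choose which 18 elements are fixed: C(20,18) = 190.
Derange the remaining 2 using D(j) = (j-1)(D(j-1) + D(j-2)), D(0)=1, D(1)=0: D(2)=1.
Total: 190 x 1.

Final answer: C(20,18) D(2) = 190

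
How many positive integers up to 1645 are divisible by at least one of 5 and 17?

Multiples of 5: 329. Multiples of 17: 96. Of both (lcm=85): 19.
By inclusion-exclusion: 329 + 96 - 19.

Final answer: 406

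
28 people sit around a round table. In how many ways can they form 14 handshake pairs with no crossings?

This is counted by the nth Catalan number C_n. Here n = 28/2 = 14.
C_n = C(2n,n)/(n+1), so C_{14} = C(28,14)/15 = 40116600/15.

Final answer: C_{14} = 2674440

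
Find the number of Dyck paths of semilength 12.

Total monotonic paths to (12,12): C(24,12) = 2704156.
Paths that cross above y=x (reflection bijection): C(24,13) = 2496144.
Valid Dyck paths: 2704156 - 2496144.
(These counts are the Catalan numbers.)

Final answer: C_{12} = 208012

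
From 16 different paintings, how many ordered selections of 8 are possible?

P(16,8) = 16!/(16-8)! = 16!/8!.

Final answer: P(16,8) = 518918400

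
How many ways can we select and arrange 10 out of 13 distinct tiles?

P(13,10) = 13!/(13-10)! = 13!/3!.

Final answer: P(13,10) = 1037836800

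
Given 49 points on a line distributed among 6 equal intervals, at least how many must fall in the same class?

By pigeonhole with 49 objects and 6 categories: ceiling(49/6).

Final answer: 9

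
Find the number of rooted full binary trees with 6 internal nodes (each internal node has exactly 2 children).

This is a standard Catalan-number count: the answer is C_n. Here n = 6.
C_n = C(2n,n) - C(2n,n+1), so C_{6} = C(12,6) - C(12,7) = 924 - 792.

Final answer: C_{6} = 132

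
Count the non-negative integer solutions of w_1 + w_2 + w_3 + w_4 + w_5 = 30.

Stars and bars with 30 stars and 4 bars:
C(30+5-1, 5-1) = C(34,4).

Final answer: C(34,4) = 46376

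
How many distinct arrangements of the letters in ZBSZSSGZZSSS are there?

Letters (B:1, G:1, S:6, Z:4). Total letters: 12.
Permutations = 12!/(6! x 4!).

Final answer: 27720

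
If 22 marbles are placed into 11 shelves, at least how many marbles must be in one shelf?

By the pigeonhole principle: ceiling(22/11).

Final answer: 2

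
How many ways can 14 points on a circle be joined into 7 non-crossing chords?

This is a standard Catalan-number count: the answer is C_n. Here n = 14/2 = 7.
C_n = C(2n,n) - C(2n,n+1), so C_{7} = C(14,7) - C(14,8) = 3432 - 3003.

Final answer: C_{7} = 429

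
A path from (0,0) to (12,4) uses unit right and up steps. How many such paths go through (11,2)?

Paths (0,0)->(11,2): C(13,2) = 78.
Paths (11,2)->(12,4): C(3,2) = 3.
By multiplication principle: 78 x 3.

Final answer: 234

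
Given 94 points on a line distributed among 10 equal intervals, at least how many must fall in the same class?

By pigeonhole with 94 objects and 10 categories: ceiling(94/10).

Final answer: 10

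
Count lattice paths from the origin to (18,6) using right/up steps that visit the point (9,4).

Paths (0,0)->(9,4): C(13,4) = 715.
Paths (9,4)->(18,6): C(11,2) = 55.
By multiplication principle: 715 x 55.

Final answer: 39325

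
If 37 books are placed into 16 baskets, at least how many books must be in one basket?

By the pigeonhole principle: ceiling(37/16).

Final answer: 3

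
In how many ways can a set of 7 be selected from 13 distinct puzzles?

C(13,7) = 13!/(7! x (13-7)!).

Final answer: C(13,7) = 1716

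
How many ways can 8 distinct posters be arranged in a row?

The number of ways to arrange 8 distinct objects is 8!.

Final answer: 8! = 40320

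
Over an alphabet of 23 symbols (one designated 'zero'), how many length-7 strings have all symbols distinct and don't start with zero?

First digit: 22 (nonzero). Second: 22 (not first). Third: 21, etc.
Total: 22 x 22 x 21 x 20 x 19 x 18 x 17.

Final answer: 1181869920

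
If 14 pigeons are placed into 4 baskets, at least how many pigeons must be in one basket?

By the pigeonhole principle: ceiling(14/4).

Final answer: 4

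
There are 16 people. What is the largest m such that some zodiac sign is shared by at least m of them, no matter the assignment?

There are 12 possible values for zodiac sign. With 16 people and 12 categories, by pigeonhole: ceiling(16/12).

Final answer: 2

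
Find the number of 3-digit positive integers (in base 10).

First digit: 9 choices (1-9). Each of the remaining 2 digits: 10 choices.
Total: 9 x 10^2.

Final answer: 900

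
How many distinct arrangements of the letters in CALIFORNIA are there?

Letters (A:2, C:1, F:1, I:2, L:1, N:1, O:1, R:1). Total letters: 10.
Permutations = 10!/(2! x 2!).

Final answer: 907200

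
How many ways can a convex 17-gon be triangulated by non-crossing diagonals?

This is counted by the nth Catalan number C_n. Here n = 17 - 2 = 15.
C_n = C(2n,n) - C(2n,n+1), so C_{15} = C(30,15) - C(30,16) = 155117520 - 145422675.

Final answer: C_{15} = 9694845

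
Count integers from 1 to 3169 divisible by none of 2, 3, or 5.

|div by 2|=1584, |div by 3|=1056, |div by 5|=633.
|div by 2&3|=528, |div by 2&5|=316, |div by 3&5|=211, |div by all|=105.
By inclusion-exclusion, divisible by at least one: 1584+1056+633-528-316-211+105 = 2323.
Not divisible by any: 3169 - 2323.

Final answer: 846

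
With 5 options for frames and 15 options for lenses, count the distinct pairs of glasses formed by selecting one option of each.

By the multiplication principle: 5 x 15.

Final answer: 75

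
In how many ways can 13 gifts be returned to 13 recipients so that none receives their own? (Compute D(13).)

Derangements satisfy D(n) = (n-1)(D(n-1) + D(n-2)), starting from D(0)=1, D(1)=0.
D(2) = 1 x (0 + 1) = 1
D(3) = 2 x (1 + 0) = 2
D(4) = 3 x (2 + 1) = 9
D(5) = 4 x (9 + 2) = 44
D(6) = 5 x (44 + 9) = 265
D(7) = 6 x (265 + 44) = 1854
D(8) = 7 x (1854 + 265) = 14833
D(9) = 8 x (14833 + 1854) = 133496
D(10) = 9 x (133496 + 14833) = 1334961
D(11) = 10 x (1334961 + 133496) = 14684570
D(12) = 11 x (14684570 + 1334961) = 176214841
D(13) = 12 x (D(12) + D(11)) = 12 x (176214841 + 14684570)

Final answer: D(13) = 2290792932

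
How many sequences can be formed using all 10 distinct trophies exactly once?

The number of ways to arrange 10 distinct objects is 10!.

Final answer: 10! = 3628800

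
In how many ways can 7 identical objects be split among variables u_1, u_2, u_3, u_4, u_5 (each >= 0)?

Stars and bars with 7 stars and 4 bars:
C(7+5-1, 5-1) = C(11,4).

Final answer: C(11,4) = 330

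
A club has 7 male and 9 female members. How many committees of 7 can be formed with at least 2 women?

Sum over valid woman counts:
C(9,2)C(7,5) = 756
C(9,3)C(7,4) = 2940
C(9,4)C(7,3) = 4410
C(9,5)C(7,2) = 2646
C(9,6)C(7,1) = 588
C(9,7)C(7,0) = 36
Total: 756 + 2940 + 4410 + 2646 + 588 + 36.

Final answer: 11376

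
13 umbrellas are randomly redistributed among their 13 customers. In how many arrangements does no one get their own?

D(n) = (n-1)(D(n-1) + D(n-2)), D(0)=1, D(1)=0.
D(2) = 1 x (0 + 1) = 1
D(3) = 2 x (1 + 0) = 2
D(4) = 3 x (2 + 1) = 9
D(5) = 4 x (9 + 2) = 44
D(6) = 5 x (44 + 9) = 265
D(7) = 6 x (265 + 44) = 1854
D(8) = 7 x (1854 + 265) = 14833
D(9) = 8 x (14833 + 1854) = 133496
D(10) = 9 x (133496 + 14833) = 1334961
D(11) = 10 x (1334961 + 133496) = 14684570
D(12) = 11 x (14684570 + 1334961) = 176214841
D(13) = 12 x (D(12) + D(11)) = 12 x (176214841 + 14684570)

Final answer: D(13) = 2290792932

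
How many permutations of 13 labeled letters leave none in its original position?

D(n) = (n-1)(D(n-1) + D(n-2)), D(0)=1, D(1)=0.
D(2) = 1 x (0 + 1) = 1
D(3) = 2 x (1 + 0) = 2
D(4) = 3 x (2 + 1) = 9
D(5) = 4 x (9 + 2) = 44
D(6) = 5 x (44 + 9) = 265
D(7) = 6 x (265 + 44) = 1854
D(8) = 7 x (1854 + 265) = 14833
D(9) = 8 x (14833 + 1854) = 133496
D(10) = 9 x (133496 + 14833) = 1334961
D(11) = 10 x (1334961 + 133496) = 14684570
D(12) = 11 x (14684570 + 1334961) = 176214841
D(13) = 12 x (D(12) + D(11)) = 12 x (176214841 + 14684570)

Final answer: D(13) = 2290792932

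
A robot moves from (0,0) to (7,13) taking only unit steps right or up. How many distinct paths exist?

Each path has 7 right steps and 13 up steps in some order (20 steps total).
Choose which 13 of the 20 steps are up: C(20,13).

Final answer: C(20,13) = 77520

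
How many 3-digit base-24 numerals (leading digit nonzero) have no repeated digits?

First digit: 23 (nonzero). Second: 23 (not first). Third: 22, etc.
Total: 23 x 23 x 22.

Final answer: 11638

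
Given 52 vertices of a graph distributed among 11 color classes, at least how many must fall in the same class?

By pigeonhole with 52 objects and 11 categories: ceiling(52/11).

Final answer: 5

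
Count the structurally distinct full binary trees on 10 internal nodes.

The structures are counted by the Catalan number C_n. Here n = 10.
C_n = C(2n,n)/(n+1), so C_{10} = C(20,10)/11 = 184756/11.

Final answer: C_{10} = 16796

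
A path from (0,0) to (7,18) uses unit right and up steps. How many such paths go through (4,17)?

Paths (0,0)->(4,17): C(21,17) = 5985.
Paths (4,17)->(7,18): C(4,1) = 4.
By multiplication principle: 5985 x 4.

Final answer: 23940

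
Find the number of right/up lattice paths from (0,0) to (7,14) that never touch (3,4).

Total paths to (7,14): C(21,14) = 116280.
Paths through (3,4): C(7,4) x C(14,10) = 35035.
Avoiding (3,4): 116280 - 35035.

Final answer: 81245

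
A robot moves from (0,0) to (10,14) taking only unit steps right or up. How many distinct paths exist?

Each path has 10 right steps and 14 up steps in some order (24 steps total).
Choose which 14 of the 24 steps are up: C(24,14).

Final answer: C(24,14) = 1961256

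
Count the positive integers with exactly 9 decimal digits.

First digit: 9 choices (1-9). Each of the remaining 8 digits: 10 choices.
Total: 9 x 10^8.

Final answer: 900000000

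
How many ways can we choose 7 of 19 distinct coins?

C(19,7) = 19!/(7! x (19-7)!).

Final answer: C(19,7) = 50388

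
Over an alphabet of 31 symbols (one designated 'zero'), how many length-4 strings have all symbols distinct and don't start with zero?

First digit: 30 (nonzero). Second: 30 (not first). Third: 29, etc.
Total: 30 x 30 x 29 x 28.

Final answer: 730800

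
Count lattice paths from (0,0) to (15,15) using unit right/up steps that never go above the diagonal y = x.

Total monotonic paths to (15,15): C(30,15) = 155117520.
By the reflection principle, paths that go above the diagonal number C(30,16) = 145422675.
Valid Dyck paths: 155117520 - 145422675.
(Check: C(30,15) - C(30,16) = C(30,15)/16, the Catalan number C_{15}.)

Final answer: C_{15} = 9694845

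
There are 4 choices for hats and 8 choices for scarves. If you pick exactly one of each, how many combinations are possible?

By the multiplication principle: 4 x 8.

Final answer: 32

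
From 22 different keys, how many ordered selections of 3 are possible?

P(22,3) = 22!/(22-3)! = 22!/19!.

Final answer: P(22,3) = 9240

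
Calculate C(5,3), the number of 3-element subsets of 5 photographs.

C(5,3) = 5!/(3! x (5-3)!).

Final answer: C(5,3) = 10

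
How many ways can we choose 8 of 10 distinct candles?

C(10,8) = 10!/(8! x 2!).

Final answer: \binom{10}{8} = 45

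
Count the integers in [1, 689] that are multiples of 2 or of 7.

Multiples of 2: 344. Multiples of 7: 98. Of both (lcm=14): 49.
By inclusion-exclusion: 344 + 98 - 49.

Final answer: 393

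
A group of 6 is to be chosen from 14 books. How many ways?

C(14,6) = 14!/(6! x (14-6)!).

Final answer: C(14,6) = 3003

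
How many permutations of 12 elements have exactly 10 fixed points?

Choose which 10 elements are fixed: C(12,10) = 66.
Derange the remaining 2 using D(j) = (j-1)(D(j-1) + D(j-2)), D(0)=1, D(1)=0: D(2)=1.
Total: 66 x 1.

Final answer: C(12,10) D(2) = 66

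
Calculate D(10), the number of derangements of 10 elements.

D(n) = (n-1)(D(n-1) + D(n-2)), D(0)=1, D(1)=0.
Building up: D(2)=1, D(3)=2, D(4)=9, D(5)=44, D(6)=265, D(7)=1854, D(8)=14833, D(9)=133496.
D(10) = 9 x (D(9) + D(8)) = 9 x (133496 + 14833).

Final answer: D(10) = 1334961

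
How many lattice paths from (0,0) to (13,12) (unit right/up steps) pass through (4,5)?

Paths (0,0)->(4,5): C(9,5) = 126.
Paths (4,5)->(13,12): C(16,7) = 11440.
By multiplication principle: 126 x 11440.

Final answer: 1441440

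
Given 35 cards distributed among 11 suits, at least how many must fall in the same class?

By pigeonhole with 35 objects and 11 categories: ceiling(35/11).

Final answer: 4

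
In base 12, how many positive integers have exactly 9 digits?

Leading digit: 11 options (nonzero). Other 8 digit(s): 12 options each.
Total: 11 x 12^8.

Final answer: 4729798656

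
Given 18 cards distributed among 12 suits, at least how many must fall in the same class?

By pigeonhole with 18 objects and 12 categories: ceiling(18/12).

Final answer: 2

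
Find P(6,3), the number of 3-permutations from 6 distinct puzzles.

P(6,3) = 6!/(6-3)! = 6!/3!.

Final answer: P(6,3) = 120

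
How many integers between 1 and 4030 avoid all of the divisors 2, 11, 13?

|div by 2|=2015, |div by 11|=366, |div by 13|=310.
|div by 2&11|=183, |div by 2&13|=155, |div by 11&13|=28, |div by all|=14.
By inclusion-exclusion, divisible by at least one: 2015+366+310-183-155-28+14 = 2339.
Not divisible by any: 4030 - 2339.

Final answer: 1691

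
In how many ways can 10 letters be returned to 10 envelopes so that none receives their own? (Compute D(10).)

D(n) = (n-1)(D(n-1) + D(n-2)), D(0)=1, D(1)=0.
D(2) = 1 x (0 + 1) = 1
D(3) = 2 x (1 + 0) = 2
D(4) = 3 x (2 + 1) = 9
D(5) = 4 x (9 + 2) = 44
D(6) = 5 x (44 + 9) = 265
D(7) = 6 x (265 + 44) = 1854
D(8) = 7 x (1854 + 265) = 14833
D(9) = 8 x (14833 + 1854) = 133496
D(10) = 9 x (D(9) + D(8)) = 9 x (133496 + 14833)

Final answer: D(10) = 1334961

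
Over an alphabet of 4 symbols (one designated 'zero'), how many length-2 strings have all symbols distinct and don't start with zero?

The leading digit has 3 choices (anything but zero); the next has 3 (anything but the first), then 2, and so on, one fewer each time.
Total: 3 x 3.

Final answer: 9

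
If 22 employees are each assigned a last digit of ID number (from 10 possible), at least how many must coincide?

There are 10 possible values for last digit of ID number. With 22 employees and 10 categories, by pigeonhole: ceiling(22/10).

Final answer: 3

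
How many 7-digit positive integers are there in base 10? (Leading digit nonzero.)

In base 10, the leading digit has 9 choices (1..9); each of the remaining 6 digits has 10 choices.
Total: 9 x 10^6.

Final answer: 9000000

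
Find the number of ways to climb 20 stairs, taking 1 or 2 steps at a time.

Condition on the final move: it is a 1-step (f(n-1) ways to get there) or a 2-step (f(n-2) ways), so f(n) = f(n-1) + f(n-2), with f(1)=1, f(2)=2.
Building up term by term: f(1)=1, f(2)=2, f(3)=3, f(4)=5, f(5)=8, f(6)=13, f(7)=21, f(8)=34, f(9)=55, f(10)=89, f(11)=144, f(12)=233, f(13)=377, f(14)=610, f(15)=987, f(16)=1597, f(17)=2584, f(18)=4181, f(19)=6765, f(20)=10946.

Final answer: 10946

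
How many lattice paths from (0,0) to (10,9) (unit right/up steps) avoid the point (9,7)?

Total paths to (10,9): C(19,9) = 92378.
Paths through (9,7): C(16,7) x C(3,2) = 34320.
Avoiding (9,7): 92378 - 34320.

Final answer: 58058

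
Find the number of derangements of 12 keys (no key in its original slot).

Use the recurrence D(n) = (n-1)(D(n-1) + D(n-2)) with D(0)=1, D(1)=0.
D(2) = 1 x (0 + 1) = 1
D(3) = 2 x (1 + 0) = 2
D(4) = 3 x (2 + 1) = 9
D(5) = 4 x (9 + 2) = 44
D(6) = 5 x (44 + 9) = 265
D(7) = 6 x (265 + 44) = 1854
D(8) = 7 x (1854 + 265) = 14833
D(9) = 8 x (14833 + 1854) = 133496
D(10) = 9 x (133496 + 14833) = 1334961
D(11) = 10 x (1334961 + 133496) = 14684570
D(12) = 11 x (D(11) + D(10)) = 11 x (14684570 + 1334961)

Final answer: D(12) = 176214841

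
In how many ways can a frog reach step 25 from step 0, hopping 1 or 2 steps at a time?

Condition on the final move: it is a 1-step (f(n-1) ways to get there) or a 2-step (f(n-2) ways), so f(n) = f(n-1) + f(n-2), with f(1)=1, f(2)=2.
Iterating the recurrence: f(1)=1, f(2)=2, f(3)=3, f(4)=5, f(5)=8, f(6)=13, f(7)=21, f(8)=34, f(9)=55, f(10)=89, f(11)=144, f(12)=233, f(13)=377, f(14)=610, f(15)=987, f(16)=1597, f(17)=2584, f(18)=4181, f(19)=6765, f(20)=10946, f(21)=17711, f(22)=28657, f(23)=46368, f(24)=75025, f(25)=121393.

Final answer: 121393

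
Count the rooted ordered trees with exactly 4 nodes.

This is counted by the nth Catalan number C_n. Here n = 4 - 1 = 3.
Using C_0 = 1 and C_(k+1) = C_k x 2(2k+1)/(k+2), build up term by term: C_1=1, C_2=2, C_3=5.

Final answer: C_{3} = 5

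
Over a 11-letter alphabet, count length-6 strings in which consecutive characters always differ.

Let g(n) count such strings. g(1) = 11, and each valid string of length n-1 extends in 10 ways (any symbol but the last), so g(n) = 10 g(n-1).
Total: g(6) = 11 x 10^5.

Final answer: 11 x 10^{5} = 1100000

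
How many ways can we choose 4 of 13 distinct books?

C(13,4) = 13!/(4! x 9!).

Final answer: \binom{13}{4} = 715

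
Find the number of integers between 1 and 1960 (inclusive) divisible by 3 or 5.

Multiples of 3: 653. Multiples of 5: 392. Of both (lcm=15): 130.
By inclusion-exclusion: 653 + 392 - 130.

Final answer: 915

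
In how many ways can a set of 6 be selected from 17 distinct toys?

C(17,6) = 17!/(6! x 11!).

Final answer: \binom{17}{6} = 12376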